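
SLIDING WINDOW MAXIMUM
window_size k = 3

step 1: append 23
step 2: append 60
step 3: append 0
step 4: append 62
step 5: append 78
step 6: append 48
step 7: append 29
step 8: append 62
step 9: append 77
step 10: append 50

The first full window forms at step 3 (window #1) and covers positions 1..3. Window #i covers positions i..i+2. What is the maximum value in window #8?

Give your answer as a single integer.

step 1: append 23 -> window=[23] (not full yet)
step 2: append 60 -> window=[23, 60] (not full yet)
step 3: append 0 -> window=[23, 60, 0] -> max=60
step 4: append 62 -> window=[60, 0, 62] -> max=62
step 5: append 78 -> window=[0, 62, 78] -> max=78
step 6: append 48 -> window=[62, 78, 48] -> max=78
step 7: append 29 -> window=[78, 48, 29] -> max=78
step 8: append 62 -> window=[48, 29, 62] -> max=62
step 9: append 77 -> window=[29, 62, 77] -> max=77
step 10: append 50 -> window=[62, 77, 50] -> max=77
Window #8 max = 77

Answer: 77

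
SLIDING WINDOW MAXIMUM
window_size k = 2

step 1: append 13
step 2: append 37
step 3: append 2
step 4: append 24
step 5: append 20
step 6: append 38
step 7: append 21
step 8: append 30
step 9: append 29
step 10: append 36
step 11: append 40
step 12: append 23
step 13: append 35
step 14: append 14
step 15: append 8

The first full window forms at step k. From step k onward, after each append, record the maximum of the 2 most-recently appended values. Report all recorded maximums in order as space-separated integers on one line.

Answer: 37 37 24 24 38 38 30 30 36 40 40 35 35 14

Derivation:
step 1: append 13 -> window=[13] (not full yet)
step 2: append 37 -> window=[13, 37] -> max=37
step 3: append 2 -> window=[37, 2] -> max=37
step 4: append 24 -> window=[2, 24] -> max=24
step 5: append 20 -> window=[24, 20] -> max=24
step 6: append 38 -> window=[20, 38] -> max=38
step 7: append 21 -> window=[38, 21] -> max=38
step 8: append 30 -> window=[21, 30] -> max=30
step 9: append 29 -> window=[30, 29] -> max=30
step 10: append 36 -> window=[29, 36] -> max=36
step 11: append 40 -> window=[36, 40] -> max=40
step 12: append 23 -> window=[40, 23] -> max=40
step 13: append 35 -> window=[23, 35] -> max=35
step 14: append 14 -> window=[35, 14] -> max=35
step 15: append 8 -> window=[14, 8] -> max=14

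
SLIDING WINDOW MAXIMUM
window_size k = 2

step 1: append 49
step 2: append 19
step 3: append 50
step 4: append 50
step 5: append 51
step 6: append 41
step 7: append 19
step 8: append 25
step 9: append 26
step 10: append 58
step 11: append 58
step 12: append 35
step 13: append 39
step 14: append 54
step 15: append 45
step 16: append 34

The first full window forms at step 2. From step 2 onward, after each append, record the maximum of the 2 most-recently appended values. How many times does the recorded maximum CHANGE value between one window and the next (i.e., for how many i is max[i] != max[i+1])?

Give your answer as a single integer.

Answer: 9

Derivation:
step 1: append 49 -> window=[49] (not full yet)
step 2: append 19 -> window=[49, 19] -> max=49
step 3: append 50 -> window=[19, 50] -> max=50
step 4: append 50 -> window=[50, 50] -> max=50
step 5: append 51 -> window=[50, 51] -> max=51
step 6: append 41 -> window=[51, 41] -> max=51
step 7: append 19 -> window=[41, 19] -> max=41
step 8: append 25 -> window=[19, 25] -> max=25
step 9: append 26 -> window=[25, 26] -> max=26
step 10: append 58 -> window=[26, 58] -> max=58
step 11: append 58 -> window=[58, 58] -> max=58
step 12: append 35 -> window=[58, 35] -> max=58
step 13: append 39 -> window=[35, 39] -> max=39
step 14: append 54 -> window=[39, 54] -> max=54
step 15: append 45 -> window=[54, 45] -> max=54
step 16: append 34 -> window=[45, 34] -> max=45
Recorded maximums: 49 50 50 51 51 41 25 26 58 58 58 39 54 54 45
Changes between consecutive maximums: 9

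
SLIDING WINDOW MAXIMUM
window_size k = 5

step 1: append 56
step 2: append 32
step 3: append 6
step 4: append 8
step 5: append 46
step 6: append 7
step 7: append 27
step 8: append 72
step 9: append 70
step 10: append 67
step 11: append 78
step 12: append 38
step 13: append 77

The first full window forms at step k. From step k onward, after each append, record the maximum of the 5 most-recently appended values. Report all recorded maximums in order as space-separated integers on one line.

step 1: append 56 -> window=[56] (not full yet)
step 2: append 32 -> window=[56, 32] (not full yet)
step 3: append 6 -> window=[56, 32, 6] (not full yet)
step 4: append 8 -> window=[56, 32, 6, 8] (not full yet)
step 5: append 46 -> window=[56, 32, 6, 8, 46] -> max=56
step 6: append 7 -> window=[32, 6, 8, 46, 7] -> max=46
step 7: append 27 -> window=[6, 8, 46, 7, 27] -> max=46
step 8: append 72 -> window=[8, 46, 7, 27, 72] -> max=72
step 9: append 70 -> window=[46, 7, 27, 72, 70] -> max=72
step 10: append 67 -> window=[7, 27, 72, 70, 67] -> max=72
step 11: append 78 -> window=[27, 72, 70, 67, 78] -> max=78
step 12: append 38 -> window=[72, 70, 67, 78, 38] -> max=78
step 13: append 77 -> window=[70, 67, 78, 38, 77] -> max=78

Answer: 56 46 46 72 72 72 78 78 78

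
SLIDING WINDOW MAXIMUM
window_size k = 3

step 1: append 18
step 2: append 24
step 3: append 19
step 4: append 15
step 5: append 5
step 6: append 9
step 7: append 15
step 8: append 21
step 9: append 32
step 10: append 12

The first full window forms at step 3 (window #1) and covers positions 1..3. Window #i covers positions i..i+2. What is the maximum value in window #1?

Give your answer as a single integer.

step 1: append 18 -> window=[18] (not full yet)
step 2: append 24 -> window=[18, 24] (not full yet)
step 3: append 19 -> window=[18, 24, 19] -> max=24
Window #1 max = 24

Answer: 24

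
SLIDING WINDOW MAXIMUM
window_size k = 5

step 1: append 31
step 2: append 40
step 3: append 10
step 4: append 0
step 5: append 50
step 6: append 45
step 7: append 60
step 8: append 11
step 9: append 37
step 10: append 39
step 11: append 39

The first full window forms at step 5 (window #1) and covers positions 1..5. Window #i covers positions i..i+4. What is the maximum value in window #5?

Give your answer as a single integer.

Answer: 60

Derivation:
step 1: append 31 -> window=[31] (not full yet)
step 2: append 40 -> window=[31, 40] (not full yet)
step 3: append 10 -> window=[31, 40, 10] (not full yet)
step 4: append 0 -> window=[31, 40, 10, 0] (not full yet)
step 5: append 50 -> window=[31, 40, 10, 0, 50] -> max=50
step 6: append 45 -> window=[40, 10, 0, 50, 45] -> max=50
step 7: append 60 -> window=[10, 0, 50, 45, 60] -> max=60
step 8: append 11 -> window=[0, 50, 45, 60, 11] -> max=60
step 9: append 37 -> window=[50, 45, 60, 11, 37] -> max=60
Window #5 max = 60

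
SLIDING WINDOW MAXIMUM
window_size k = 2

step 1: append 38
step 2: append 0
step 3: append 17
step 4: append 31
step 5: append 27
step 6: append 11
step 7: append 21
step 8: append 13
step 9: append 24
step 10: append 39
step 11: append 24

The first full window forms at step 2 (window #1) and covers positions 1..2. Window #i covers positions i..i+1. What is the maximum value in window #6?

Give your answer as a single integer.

Answer: 21

Derivation:
step 1: append 38 -> window=[38] (not full yet)
step 2: append 0 -> window=[38, 0] -> max=38
step 3: append 17 -> window=[0, 17] -> max=17
step 4: append 31 -> window=[17, 31] -> max=31
step 5: append 27 -> window=[31, 27] -> max=31
step 6: append 11 -> window=[27, 11] -> max=27
step 7: append 21 -> window=[11, 21] -> max=21
Window #6 max = 21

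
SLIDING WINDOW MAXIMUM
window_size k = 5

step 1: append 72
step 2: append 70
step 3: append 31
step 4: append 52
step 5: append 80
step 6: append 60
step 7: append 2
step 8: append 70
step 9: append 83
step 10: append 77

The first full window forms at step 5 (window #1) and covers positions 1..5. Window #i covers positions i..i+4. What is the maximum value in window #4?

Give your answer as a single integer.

step 1: append 72 -> window=[72] (not full yet)
step 2: append 70 -> window=[72, 70] (not full yet)
step 3: append 31 -> window=[72, 70, 31] (not full yet)
step 4: append 52 -> window=[72, 70, 31, 52] (not full yet)
step 5: append 80 -> window=[72, 70, 31, 52, 80] -> max=80
step 6: append 60 -> window=[70, 31, 52, 80, 60] -> max=80
step 7: append 2 -> window=[31, 52, 80, 60, 2] -> max=80
step 8: append 70 -> window=[52, 80, 60, 2, 70] -> max=80
Window #4 max = 80

Answer: 80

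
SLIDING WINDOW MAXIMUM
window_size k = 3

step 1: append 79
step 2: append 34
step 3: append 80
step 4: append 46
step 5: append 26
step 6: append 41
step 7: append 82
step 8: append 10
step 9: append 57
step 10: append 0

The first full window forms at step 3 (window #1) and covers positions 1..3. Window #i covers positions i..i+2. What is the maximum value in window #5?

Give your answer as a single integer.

Answer: 82

Derivation:
step 1: append 79 -> window=[79] (not full yet)
step 2: append 34 -> window=[79, 34] (not full yet)
step 3: append 80 -> window=[79, 34, 80] -> max=80
step 4: append 46 -> window=[34, 80, 46] -> max=80
step 5: append 26 -> window=[80, 46, 26] -> max=80
step 6: append 41 -> window=[46, 26, 41] -> max=46
step 7: append 82 -> window=[26, 41, 82] -> max=82
Window #5 max = 82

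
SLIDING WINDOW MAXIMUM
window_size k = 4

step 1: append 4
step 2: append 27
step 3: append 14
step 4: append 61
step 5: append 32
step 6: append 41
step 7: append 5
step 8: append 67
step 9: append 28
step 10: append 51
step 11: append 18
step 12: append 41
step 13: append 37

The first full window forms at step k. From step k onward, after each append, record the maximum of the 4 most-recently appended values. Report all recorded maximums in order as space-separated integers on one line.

step 1: append 4 -> window=[4] (not full yet)
step 2: append 27 -> window=[4, 27] (not full yet)
step 3: append 14 -> window=[4, 27, 14] (not full yet)
step 4: append 61 -> window=[4, 27, 14, 61] -> max=61
step 5: append 32 -> window=[27, 14, 61, 32] -> max=61
step 6: append 41 -> window=[14, 61, 32, 41] -> max=61
step 7: append 5 -> window=[61, 32, 41, 5] -> max=61
step 8: append 67 -> window=[32, 41, 5, 67] -> max=67
step 9: append 28 -> window=[41, 5, 67, 28] -> max=67
step 10: append 51 -> window=[5, 67, 28, 51] -> max=67
step 11: append 18 -> window=[67, 28, 51, 18] -> max=67
step 12: append 41 -> window=[28, 51, 18, 41] -> max=51
step 13: append 37 -> window=[51, 18, 41, 37] -> max=51

Answer: 61 61 61 61 67 67 67 67 51 51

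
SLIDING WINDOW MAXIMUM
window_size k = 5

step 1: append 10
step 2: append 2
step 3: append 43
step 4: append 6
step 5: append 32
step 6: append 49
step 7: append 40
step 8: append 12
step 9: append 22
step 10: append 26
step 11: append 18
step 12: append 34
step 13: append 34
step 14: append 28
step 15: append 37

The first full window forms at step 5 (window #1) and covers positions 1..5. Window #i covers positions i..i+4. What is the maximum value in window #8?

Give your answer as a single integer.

step 1: append 10 -> window=[10] (not full yet)
step 2: append 2 -> window=[10, 2] (not full yet)
step 3: append 43 -> window=[10, 2, 43] (not full yet)
step 4: append 6 -> window=[10, 2, 43, 6] (not full yet)
step 5: append 32 -> window=[10, 2, 43, 6, 32] -> max=43
step 6: append 49 -> window=[2, 43, 6, 32, 49] -> max=49
step 7: append 40 -> window=[43, 6, 32, 49, 40] -> max=49
step 8: append 12 -> window=[6, 32, 49, 40, 12] -> max=49
step 9: append 22 -> window=[32, 49, 40, 12, 22] -> max=49
step 10: append 26 -> window=[49, 40, 12, 22, 26] -> max=49
step 11: append 18 -> window=[40, 12, 22, 26, 18] -> max=40
step 12: append 34 -> window=[12, 22, 26, 18, 34] -> max=34
Window #8 max = 34

Answer: 34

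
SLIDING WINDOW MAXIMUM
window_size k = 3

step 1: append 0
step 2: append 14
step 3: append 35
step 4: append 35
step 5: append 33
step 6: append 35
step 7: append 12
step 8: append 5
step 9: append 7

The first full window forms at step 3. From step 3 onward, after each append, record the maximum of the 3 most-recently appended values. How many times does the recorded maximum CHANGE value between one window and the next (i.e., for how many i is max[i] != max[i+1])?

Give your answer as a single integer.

Answer: 1

Derivation:
step 1: append 0 -> window=[0] (not full yet)
step 2: append 14 -> window=[0, 14] (not full yet)
step 3: append 35 -> window=[0, 14, 35] -> max=35
step 4: append 35 -> window=[14, 35, 35] -> max=35
step 5: append 33 -> window=[35, 35, 33] -> max=35
step 6: append 35 -> window=[35, 33, 35] -> max=35
step 7: append 12 -> window=[33, 35, 12] -> max=35
step 8: append 5 -> window=[35, 12, 5] -> max=35
step 9: append 7 -> window=[12, 5, 7] -> max=12
Recorded maximums: 35 35 35 35 35 35 12
Changes between consecutive maximums: 1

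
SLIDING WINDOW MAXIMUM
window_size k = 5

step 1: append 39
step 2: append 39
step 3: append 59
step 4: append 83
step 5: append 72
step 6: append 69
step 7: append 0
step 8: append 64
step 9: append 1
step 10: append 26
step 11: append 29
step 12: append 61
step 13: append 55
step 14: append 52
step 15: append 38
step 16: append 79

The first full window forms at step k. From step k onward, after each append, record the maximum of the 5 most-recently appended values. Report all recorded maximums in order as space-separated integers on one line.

step 1: append 39 -> window=[39] (not full yet)
step 2: append 39 -> window=[39, 39] (not full yet)
step 3: append 59 -> window=[39, 39, 59] (not full yet)
step 4: append 83 -> window=[39, 39, 59, 83] (not full yet)
step 5: append 72 -> window=[39, 39, 59, 83, 72] -> max=83
step 6: append 69 -> window=[39, 59, 83, 72, 69] -> max=83
step 7: append 0 -> window=[59, 83, 72, 69, 0] -> max=83
step 8: append 64 -> window=[83, 72, 69, 0, 64] -> max=83
step 9: append 1 -> window=[72, 69, 0, 64, 1] -> max=72
step 10: append 26 -> window=[69, 0, 64, 1, 26] -> max=69
step 11: append 29 -> window=[0, 64, 1, 26, 29] -> max=64
step 12: append 61 -> window=[64, 1, 26, 29, 61] -> max=64
step 13: append 55 -> window=[1, 26, 29, 61, 55] -> max=61
step 14: append 52 -> window=[26, 29, 61, 55, 52] -> max=61
step 15: append 38 -> window=[29, 61, 55, 52, 38] -> max=61
step 16: append 79 -> window=[61, 55, 52, 38, 79] -> max=79

Answer: 83 83 83 83 72 69 64 64 61 61 61 79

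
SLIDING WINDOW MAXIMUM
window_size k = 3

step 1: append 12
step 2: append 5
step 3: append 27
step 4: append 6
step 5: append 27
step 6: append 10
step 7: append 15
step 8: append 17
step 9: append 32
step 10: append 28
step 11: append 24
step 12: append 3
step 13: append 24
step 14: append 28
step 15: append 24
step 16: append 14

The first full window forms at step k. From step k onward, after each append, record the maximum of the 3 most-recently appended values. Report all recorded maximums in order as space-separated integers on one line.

Answer: 27 27 27 27 27 17 32 32 32 28 24 28 28 28

Derivation:
step 1: append 12 -> window=[12] (not full yet)
step 2: append 5 -> window=[12, 5] (not full yet)
step 3: append 27 -> window=[12, 5, 27] -> max=27
step 4: append 6 -> window=[5, 27, 6] -> max=27
step 5: append 27 -> window=[27, 6, 27] -> max=27
step 6: append 10 -> window=[6, 27, 10] -> max=27
step 7: append 15 -> window=[27, 10, 15] -> max=27
step 8: append 17 -> window=[10, 15, 17] -> max=17
step 9: append 32 -> window=[15, 17, 32] -> max=32
step 10: append 28 -> window=[17, 32, 28] -> max=32
step 11: append 24 -> window=[32, 28, 24] -> max=32
step 12: append 3 -> window=[28, 24, 3] -> max=28
step 13: append 24 -> window=[24, 3, 24] -> max=24
step 14: append 28 -> window=[3, 24, 28] -> max=28
step 15: append 24 -> window=[24, 28, 24] -> max=28
step 16: append 14 -> window=[28, 24, 14] -> max=28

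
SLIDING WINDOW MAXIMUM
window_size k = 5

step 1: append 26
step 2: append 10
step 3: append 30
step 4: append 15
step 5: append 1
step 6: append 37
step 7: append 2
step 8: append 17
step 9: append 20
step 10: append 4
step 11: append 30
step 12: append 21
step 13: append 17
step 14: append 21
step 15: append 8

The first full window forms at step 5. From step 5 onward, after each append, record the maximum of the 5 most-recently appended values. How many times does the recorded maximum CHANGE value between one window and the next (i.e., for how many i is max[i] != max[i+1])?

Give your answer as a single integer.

step 1: append 26 -> window=[26] (not full yet)
step 2: append 10 -> window=[26, 10] (not full yet)
step 3: append 30 -> window=[26, 10, 30] (not full yet)
step 4: append 15 -> window=[26, 10, 30, 15] (not full yet)
step 5: append 1 -> window=[26, 10, 30, 15, 1] -> max=30
step 6: append 37 -> window=[10, 30, 15, 1, 37] -> max=37
step 7: append 2 -> window=[30, 15, 1, 37, 2] -> max=37
step 8: append 17 -> window=[15, 1, 37, 2, 17] -> max=37
step 9: append 20 -> window=[1, 37, 2, 17, 20] -> max=37
step 10: append 4 -> window=[37, 2, 17, 20, 4] -> max=37
step 11: append 30 -> window=[2, 17, 20, 4, 30] -> max=30
step 12: append 21 -> window=[17, 20, 4, 30, 21] -> max=30
step 13: append 17 -> window=[20, 4, 30, 21, 17] -> max=30
step 14: append 21 -> window=[4, 30, 21, 17, 21] -> max=30
step 15: append 8 -> window=[30, 21, 17, 21, 8] -> max=30
Recorded maximums: 30 37 37 37 37 37 30 30 30 30 30
Changes between consecutive maximums: 2

Answer: 2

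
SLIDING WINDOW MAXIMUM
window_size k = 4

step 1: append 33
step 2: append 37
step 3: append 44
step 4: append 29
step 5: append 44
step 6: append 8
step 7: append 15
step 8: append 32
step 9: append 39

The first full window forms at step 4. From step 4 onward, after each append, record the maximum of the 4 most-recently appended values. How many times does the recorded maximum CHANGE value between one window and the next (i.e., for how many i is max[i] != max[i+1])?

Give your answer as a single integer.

step 1: append 33 -> window=[33] (not full yet)
step 2: append 37 -> window=[33, 37] (not full yet)
step 3: append 44 -> window=[33, 37, 44] (not full yet)
step 4: append 29 -> window=[33, 37, 44, 29] -> max=44
step 5: append 44 -> window=[37, 44, 29, 44] -> max=44
step 6: append 8 -> window=[44, 29, 44, 8] -> max=44
step 7: append 15 -> window=[29, 44, 8, 15] -> max=44
step 8: append 32 -> window=[44, 8, 15, 32] -> max=44
step 9: append 39 -> window=[8, 15, 32, 39] -> max=39
Recorded maximums: 44 44 44 44 44 39
Changes between consecutive maximums: 1

Answer: 1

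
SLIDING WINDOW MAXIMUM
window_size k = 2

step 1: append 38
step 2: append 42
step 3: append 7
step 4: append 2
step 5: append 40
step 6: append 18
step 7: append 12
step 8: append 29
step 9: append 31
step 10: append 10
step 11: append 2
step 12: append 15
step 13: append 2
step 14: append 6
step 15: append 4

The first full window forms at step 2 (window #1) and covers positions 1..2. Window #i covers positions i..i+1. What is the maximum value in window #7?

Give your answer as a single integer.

step 1: append 38 -> window=[38] (not full yet)
step 2: append 42 -> window=[38, 42] -> max=42
step 3: append 7 -> window=[42, 7] -> max=42
step 4: append 2 -> window=[7, 2] -> max=7
step 5: append 40 -> window=[2, 40] -> max=40
step 6: append 18 -> window=[40, 18] -> max=40
step 7: append 12 -> window=[18, 12] -> max=18
step 8: append 29 -> window=[12, 29] -> max=29
Window #7 max = 29

Answer: 29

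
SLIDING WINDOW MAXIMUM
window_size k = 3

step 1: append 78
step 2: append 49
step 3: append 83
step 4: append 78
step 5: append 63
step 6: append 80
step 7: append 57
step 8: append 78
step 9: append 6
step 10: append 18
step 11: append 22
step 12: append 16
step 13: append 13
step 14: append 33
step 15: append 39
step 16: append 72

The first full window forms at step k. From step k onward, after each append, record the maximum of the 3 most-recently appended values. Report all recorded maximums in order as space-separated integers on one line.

step 1: append 78 -> window=[78] (not full yet)
step 2: append 49 -> window=[78, 49] (not full yet)
step 3: append 83 -> window=[78, 49, 83] -> max=83
step 4: append 78 -> window=[49, 83, 78] -> max=83
step 5: append 63 -> window=[83, 78, 63] -> max=83
step 6: append 80 -> window=[78, 63, 80] -> max=80
step 7: append 57 -> window=[63, 80, 57] -> max=80
step 8: append 78 -> window=[80, 57, 78] -> max=80
step 9: append 6 -> window=[57, 78, 6] -> max=78
step 10: append 18 -> window=[78, 6, 18] -> max=78
step 11: append 22 -> window=[6, 18, 22] -> max=22
step 12: append 16 -> window=[18, 22, 16] -> max=22
step 13: append 13 -> window=[22, 16, 13] -> max=22
step 14: append 33 -> window=[16, 13, 33] -> max=33
step 15: append 39 -> window=[13, 33, 39] -> max=39
step 16: append 72 -> window=[33, 39, 72] -> max=72

Answer: 83 83 83 80 80 80 78 78 22 22 22 33 39 72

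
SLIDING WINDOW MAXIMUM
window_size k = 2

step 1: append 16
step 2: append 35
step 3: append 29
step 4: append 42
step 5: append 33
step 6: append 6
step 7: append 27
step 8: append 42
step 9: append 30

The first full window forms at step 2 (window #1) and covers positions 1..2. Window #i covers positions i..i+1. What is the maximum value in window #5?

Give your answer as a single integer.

Answer: 33

Derivation:
step 1: append 16 -> window=[16] (not full yet)
step 2: append 35 -> window=[16, 35] -> max=35
step 3: append 29 -> window=[35, 29] -> max=35
step 4: append 42 -> window=[29, 42] -> max=42
step 5: append 33 -> window=[42, 33] -> max=42
step 6: append 6 -> window=[33, 6] -> max=33
Window #5 max = 33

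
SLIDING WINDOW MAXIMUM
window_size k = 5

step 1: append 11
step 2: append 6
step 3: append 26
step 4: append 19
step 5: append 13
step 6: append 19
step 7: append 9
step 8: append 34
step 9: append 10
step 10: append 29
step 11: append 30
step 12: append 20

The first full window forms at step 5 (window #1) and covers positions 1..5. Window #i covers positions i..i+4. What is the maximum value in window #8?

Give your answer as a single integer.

Answer: 34

Derivation:
step 1: append 11 -> window=[11] (not full yet)
step 2: append 6 -> window=[11, 6] (not full yet)
step 3: append 26 -> window=[11, 6, 26] (not full yet)
step 4: append 19 -> window=[11, 6, 26, 19] (not full yet)
step 5: append 13 -> window=[11, 6, 26, 19, 13] -> max=26
step 6: append 19 -> window=[6, 26, 19, 13, 19] -> max=26
step 7: append 9 -> window=[26, 19, 13, 19, 9] -> max=26
step 8: append 34 -> window=[19, 13, 19, 9, 34] -> max=34
step 9: append 10 -> window=[13, 19, 9, 34, 10] -> max=34
step 10: append 29 -> window=[19, 9, 34, 10, 29] -> max=34
step 11: append 30 -> window=[9, 34, 10, 29, 30] -> max=34
step 12: append 20 -> window=[34, 10, 29, 30, 20] -> max=34
Window #8 max = 34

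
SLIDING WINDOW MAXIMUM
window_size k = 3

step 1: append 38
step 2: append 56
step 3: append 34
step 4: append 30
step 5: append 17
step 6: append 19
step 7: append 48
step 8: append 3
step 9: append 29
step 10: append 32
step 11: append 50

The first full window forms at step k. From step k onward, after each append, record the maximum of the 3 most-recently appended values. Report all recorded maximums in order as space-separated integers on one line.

step 1: append 38 -> window=[38] (not full yet)
step 2: append 56 -> window=[38, 56] (not full yet)
step 3: append 34 -> window=[38, 56, 34] -> max=56
step 4: append 30 -> window=[56, 34, 30] -> max=56
step 5: append 17 -> window=[34, 30, 17] -> max=34
step 6: append 19 -> window=[30, 17, 19] -> max=30
step 7: append 48 -> window=[17, 19, 48] -> max=48
step 8: append 3 -> window=[19, 48, 3] -> max=48
step 9: append 29 -> window=[48, 3, 29] -> max=48
step 10: append 32 -> window=[3, 29, 32] -> max=32
step 11: append 50 -> window=[29, 32, 50] -> max=50

Answer: 56 56 34 30 48 48 48 32 50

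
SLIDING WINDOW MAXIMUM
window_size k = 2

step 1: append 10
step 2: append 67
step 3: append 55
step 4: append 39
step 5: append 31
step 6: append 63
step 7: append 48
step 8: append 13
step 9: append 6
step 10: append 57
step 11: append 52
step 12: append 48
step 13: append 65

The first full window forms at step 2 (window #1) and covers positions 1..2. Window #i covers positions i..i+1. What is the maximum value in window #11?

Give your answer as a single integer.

step 1: append 10 -> window=[10] (not full yet)
step 2: append 67 -> window=[10, 67] -> max=67
step 3: append 55 -> window=[67, 55] -> max=67
step 4: append 39 -> window=[55, 39] -> max=55
step 5: append 31 -> window=[39, 31] -> max=39
step 6: append 63 -> window=[31, 63] -> max=63
step 7: append 48 -> window=[63, 48] -> max=63
step 8: append 13 -> window=[48, 13] -> max=48
step 9: append 6 -> window=[13, 6] -> max=13
step 10: append 57 -> window=[6, 57] -> max=57
step 11: append 52 -> window=[57, 52] -> max=57
step 12: append 48 -> window=[52, 48] -> max=52
Window #11 max = 52

Answer: 52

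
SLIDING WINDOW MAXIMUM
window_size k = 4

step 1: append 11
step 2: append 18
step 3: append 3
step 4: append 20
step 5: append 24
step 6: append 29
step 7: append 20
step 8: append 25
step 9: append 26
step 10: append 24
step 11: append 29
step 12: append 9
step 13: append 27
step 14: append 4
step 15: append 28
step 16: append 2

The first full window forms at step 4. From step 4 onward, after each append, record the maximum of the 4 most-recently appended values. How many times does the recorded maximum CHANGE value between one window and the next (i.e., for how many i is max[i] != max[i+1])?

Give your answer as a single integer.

Answer: 5

Derivation:
step 1: append 11 -> window=[11] (not full yet)
step 2: append 18 -> window=[11, 18] (not full yet)
step 3: append 3 -> window=[11, 18, 3] (not full yet)
step 4: append 20 -> window=[11, 18, 3, 20] -> max=20
step 5: append 24 -> window=[18, 3, 20, 24] -> max=24
step 6: append 29 -> window=[3, 20, 24, 29] -> max=29
step 7: append 20 -> window=[20, 24, 29, 20] -> max=29
step 8: append 25 -> window=[24, 29, 20, 25] -> max=29
step 9: append 26 -> window=[29, 20, 25, 26] -> max=29
step 10: append 24 -> window=[20, 25, 26, 24] -> max=26
step 11: append 29 -> window=[25, 26, 24, 29] -> max=29
step 12: append 9 -> window=[26, 24, 29, 9] -> max=29
step 13: append 27 -> window=[24, 29, 9, 27] -> max=29
step 14: append 4 -> window=[29, 9, 27, 4] -> max=29
step 15: append 28 -> window=[9, 27, 4, 28] -> max=28
step 16: append 2 -> window=[27, 4, 28, 2] -> max=28
Recorded maximums: 20 24 29 29 29 29 26 29 29 29 29 28 28
Changes between consecutive maximums: 5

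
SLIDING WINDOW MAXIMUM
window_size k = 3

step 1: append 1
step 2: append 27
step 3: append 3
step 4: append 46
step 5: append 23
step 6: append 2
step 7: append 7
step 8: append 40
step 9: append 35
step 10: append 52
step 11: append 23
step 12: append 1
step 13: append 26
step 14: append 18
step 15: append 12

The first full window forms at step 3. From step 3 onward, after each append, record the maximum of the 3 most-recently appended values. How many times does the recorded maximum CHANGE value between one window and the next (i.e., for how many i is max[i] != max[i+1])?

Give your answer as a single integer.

step 1: append 1 -> window=[1] (not full yet)
step 2: append 27 -> window=[1, 27] (not full yet)
step 3: append 3 -> window=[1, 27, 3] -> max=27
step 4: append 46 -> window=[27, 3, 46] -> max=46
step 5: append 23 -> window=[3, 46, 23] -> max=46
step 6: append 2 -> window=[46, 23, 2] -> max=46
step 7: append 7 -> window=[23, 2, 7] -> max=23
step 8: append 40 -> window=[2, 7, 40] -> max=40
step 9: append 35 -> window=[7, 40, 35] -> max=40
step 10: append 52 -> window=[40, 35, 52] -> max=52
step 11: append 23 -> window=[35, 52, 23] -> max=52
step 12: append 1 -> window=[52, 23, 1] -> max=52
step 13: append 26 -> window=[23, 1, 26] -> max=26
step 14: append 18 -> window=[1, 26, 18] -> max=26
step 15: append 12 -> window=[26, 18, 12] -> max=26
Recorded maximums: 27 46 46 46 23 40 40 52 52 52 26 26 26
Changes between consecutive maximums: 5

Answer: 5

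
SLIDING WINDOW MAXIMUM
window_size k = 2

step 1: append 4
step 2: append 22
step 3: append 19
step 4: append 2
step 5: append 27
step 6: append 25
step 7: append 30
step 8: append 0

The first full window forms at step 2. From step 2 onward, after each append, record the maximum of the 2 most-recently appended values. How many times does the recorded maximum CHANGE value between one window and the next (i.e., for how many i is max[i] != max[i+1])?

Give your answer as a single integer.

Answer: 3

Derivation:
step 1: append 4 -> window=[4] (not full yet)
step 2: append 22 -> window=[4, 22] -> max=22
step 3: append 19 -> window=[22, 19] -> max=22
step 4: append 2 -> window=[19, 2] -> max=19
step 5: append 27 -> window=[2, 27] -> max=27
step 6: append 25 -> window=[27, 25] -> max=27
step 7: append 30 -> window=[25, 30] -> max=30
step 8: append 0 -> window=[30, 0] -> max=30
Recorded maximums: 22 22 19 27 27 30 30
Changes between consecutive maximums: 3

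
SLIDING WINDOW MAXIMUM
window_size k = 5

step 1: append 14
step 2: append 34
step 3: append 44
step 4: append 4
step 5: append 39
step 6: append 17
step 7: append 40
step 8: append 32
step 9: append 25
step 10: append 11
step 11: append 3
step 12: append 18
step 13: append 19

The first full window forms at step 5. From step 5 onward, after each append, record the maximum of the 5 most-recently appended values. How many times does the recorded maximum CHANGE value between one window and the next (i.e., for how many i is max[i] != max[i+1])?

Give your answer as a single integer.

step 1: append 14 -> window=[14] (not full yet)
step 2: append 34 -> window=[14, 34] (not full yet)
step 3: append 44 -> window=[14, 34, 44] (not full yet)
step 4: append 4 -> window=[14, 34, 44, 4] (not full yet)
step 5: append 39 -> window=[14, 34, 44, 4, 39] -> max=44
step 6: append 17 -> window=[34, 44, 4, 39, 17] -> max=44
step 7: append 40 -> window=[44, 4, 39, 17, 40] -> max=44
step 8: append 32 -> window=[4, 39, 17, 40, 32] -> max=40
step 9: append 25 -> window=[39, 17, 40, 32, 25] -> max=40
step 10: append 11 -> window=[17, 40, 32, 25, 11] -> max=40
step 11: append 3 -> window=[40, 32, 25, 11, 3] -> max=40
step 12: append 18 -> window=[32, 25, 11, 3, 18] -> max=32
step 13: append 19 -> window=[25, 11, 3, 18, 19] -> max=25
Recorded maximums: 44 44 44 40 40 40 40 32 25
Changes between consecutive maximums: 3

Answer: 3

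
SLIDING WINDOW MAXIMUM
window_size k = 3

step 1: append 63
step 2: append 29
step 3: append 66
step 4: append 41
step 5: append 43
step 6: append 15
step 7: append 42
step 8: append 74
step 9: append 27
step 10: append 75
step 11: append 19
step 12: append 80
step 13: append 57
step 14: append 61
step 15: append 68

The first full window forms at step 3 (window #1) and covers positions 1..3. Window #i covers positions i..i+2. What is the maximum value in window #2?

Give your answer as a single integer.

Answer: 66

Derivation:
step 1: append 63 -> window=[63] (not full yet)
step 2: append 29 -> window=[63, 29] (not full yet)
step 3: append 66 -> window=[63, 29, 66] -> max=66
step 4: append 41 -> window=[29, 66, 41] -> max=66
Window #2 max = 66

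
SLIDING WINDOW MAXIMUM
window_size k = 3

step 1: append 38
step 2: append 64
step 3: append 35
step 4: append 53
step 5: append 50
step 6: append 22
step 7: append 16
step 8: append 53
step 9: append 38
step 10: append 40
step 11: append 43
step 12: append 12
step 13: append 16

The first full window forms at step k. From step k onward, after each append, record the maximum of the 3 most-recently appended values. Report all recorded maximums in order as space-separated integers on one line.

Answer: 64 64 53 53 50 53 53 53 43 43 43

Derivation:
step 1: append 38 -> window=[38] (not full yet)
step 2: append 64 -> window=[38, 64] (not full yet)
step 3: append 35 -> window=[38, 64, 35] -> max=64
step 4: append 53 -> window=[64, 35, 53] -> max=64
step 5: append 50 -> window=[35, 53, 50] -> max=53
step 6: append 22 -> window=[53, 50, 22] -> max=53
step 7: append 16 -> window=[50, 22, 16] -> max=50
step 8: append 53 -> window=[22, 16, 53] -> max=53
step 9: append 38 -> window=[16, 53, 38] -> max=53
step 10: append 40 -> window=[53, 38, 40] -> max=53
step 11: append 43 -> window=[38, 40, 43] -> max=43
step 12: append 12 -> window=[40, 43, 12] -> max=43
step 13: append 16 -> window=[43, 12, 16] -> max=43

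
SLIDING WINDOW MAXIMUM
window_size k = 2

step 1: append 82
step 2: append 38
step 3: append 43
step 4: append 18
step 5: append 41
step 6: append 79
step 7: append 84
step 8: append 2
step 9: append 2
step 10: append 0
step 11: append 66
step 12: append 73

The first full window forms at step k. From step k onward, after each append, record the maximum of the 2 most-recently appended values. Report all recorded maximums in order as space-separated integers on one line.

Answer: 82 43 43 41 79 84 84 2 2 66 73

Derivation:
step 1: append 82 -> window=[82] (not full yet)
step 2: append 38 -> window=[82, 38] -> max=82
step 3: append 43 -> window=[38, 43] -> max=43
step 4: append 18 -> window=[43, 18] -> max=43
step 5: append 41 -> window=[18, 41] -> max=41
step 6: append 79 -> window=[41, 79] -> max=79
step 7: append 84 -> window=[79, 84] -> max=84
step 8: append 2 -> window=[84, 2] -> max=84
step 9: append 2 -> window=[2, 2] -> max=2
step 10: append 0 -> window=[2, 0] -> max=2
step 11: append 66 -> window=[0, 66] -> max=66
step 12: append 73 -> window=[66, 73] -> max=73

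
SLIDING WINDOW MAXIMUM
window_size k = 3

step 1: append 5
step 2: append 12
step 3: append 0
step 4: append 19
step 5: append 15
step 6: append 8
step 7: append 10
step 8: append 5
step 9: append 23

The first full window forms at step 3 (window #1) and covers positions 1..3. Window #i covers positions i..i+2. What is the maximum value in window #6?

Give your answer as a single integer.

step 1: append 5 -> window=[5] (not full yet)
step 2: append 12 -> window=[5, 12] (not full yet)
step 3: append 0 -> window=[5, 12, 0] -> max=12
step 4: append 19 -> window=[12, 0, 19] -> max=19
step 5: append 15 -> window=[0, 19, 15] -> max=19
step 6: append 8 -> window=[19, 15, 8] -> max=19
step 7: append 10 -> window=[15, 8, 10] -> max=15
step 8: append 5 -> window=[8, 10, 5] -> max=10
Window #6 max = 10

Answer: 10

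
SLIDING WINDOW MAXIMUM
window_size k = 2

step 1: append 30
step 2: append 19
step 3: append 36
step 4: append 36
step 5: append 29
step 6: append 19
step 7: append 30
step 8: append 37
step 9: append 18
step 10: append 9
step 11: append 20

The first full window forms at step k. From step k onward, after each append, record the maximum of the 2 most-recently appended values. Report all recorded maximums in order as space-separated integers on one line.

Answer: 30 36 36 36 29 30 37 37 18 20

Derivation:
step 1: append 30 -> window=[30] (not full yet)
step 2: append 19 -> window=[30, 19] -> max=30
step 3: append 36 -> window=[19, 36] -> max=36
step 4: append 36 -> window=[36, 36] -> max=36
step 5: append 29 -> window=[36, 29] -> max=36
step 6: append 19 -> window=[29, 19] -> max=29
step 7: append 30 -> window=[19, 30] -> max=30
step 8: append 37 -> window=[30, 37] -> max=37
step 9: append 18 -> window=[37, 18] -> max=37
step 10: append 9 -> window=[18, 9] -> max=18
step 11: append 20 -> window=[9, 20] -> max=20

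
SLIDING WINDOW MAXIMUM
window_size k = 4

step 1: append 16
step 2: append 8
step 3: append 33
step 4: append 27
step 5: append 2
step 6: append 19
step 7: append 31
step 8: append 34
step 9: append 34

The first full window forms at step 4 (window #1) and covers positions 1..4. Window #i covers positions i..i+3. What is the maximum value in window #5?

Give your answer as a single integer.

step 1: append 16 -> window=[16] (not full yet)
step 2: append 8 -> window=[16, 8] (not full yet)
step 3: append 33 -> window=[16, 8, 33] (not full yet)
step 4: append 27 -> window=[16, 8, 33, 27] -> max=33
step 5: append 2 -> window=[8, 33, 27, 2] -> max=33
step 6: append 19 -> window=[33, 27, 2, 19] -> max=33
step 7: append 31 -> window=[27, 2, 19, 31] -> max=31
step 8: append 34 -> window=[2, 19, 31, 34] -> max=34
Window #5 max = 34

Answer: 34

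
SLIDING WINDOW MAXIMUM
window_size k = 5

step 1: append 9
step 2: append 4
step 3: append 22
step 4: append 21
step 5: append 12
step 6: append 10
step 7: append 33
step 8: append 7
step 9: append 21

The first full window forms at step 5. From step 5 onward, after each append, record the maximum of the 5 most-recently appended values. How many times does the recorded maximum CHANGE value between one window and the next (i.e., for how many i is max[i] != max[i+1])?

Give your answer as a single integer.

step 1: append 9 -> window=[9] (not full yet)
step 2: append 4 -> window=[9, 4] (not full yet)
step 3: append 22 -> window=[9, 4, 22] (not full yet)
step 4: append 21 -> window=[9, 4, 22, 21] (not full yet)
step 5: append 12 -> window=[9, 4, 22, 21, 12] -> max=22
step 6: append 10 -> window=[4, 22, 21, 12, 10] -> max=22
step 7: append 33 -> window=[22, 21, 12, 10, 33] -> max=33
step 8: append 7 -> window=[21, 12, 10, 33, 7] -> max=33
step 9: append 21 -> window=[12, 10, 33, 7, 21] -> max=33
Recorded maximums: 22 22 33 33 33
Changes between consecutive maximums: 1

Answer: 1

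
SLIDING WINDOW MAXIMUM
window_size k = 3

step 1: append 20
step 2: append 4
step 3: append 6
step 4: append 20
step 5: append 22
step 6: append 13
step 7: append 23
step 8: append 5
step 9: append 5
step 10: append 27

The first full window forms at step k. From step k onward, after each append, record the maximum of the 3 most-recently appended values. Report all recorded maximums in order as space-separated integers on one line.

Answer: 20 20 22 22 23 23 23 27

Derivation:
step 1: append 20 -> window=[20] (not full yet)
step 2: append 4 -> window=[20, 4] (not full yet)
step 3: append 6 -> window=[20, 4, 6] -> max=20
step 4: append 20 -> window=[4, 6, 20] -> max=20
step 5: append 22 -> window=[6, 20, 22] -> max=22
step 6: append 13 -> window=[20, 22, 13] -> max=22
step 7: append 23 -> window=[22, 13, 23] -> max=23
step 8: append 5 -> window=[13, 23, 5] -> max=23
step 9: append 5 -> window=[23, 5, 5] -> max=23
step 10: append 27 -> window=[5, 5, 27] -> max=27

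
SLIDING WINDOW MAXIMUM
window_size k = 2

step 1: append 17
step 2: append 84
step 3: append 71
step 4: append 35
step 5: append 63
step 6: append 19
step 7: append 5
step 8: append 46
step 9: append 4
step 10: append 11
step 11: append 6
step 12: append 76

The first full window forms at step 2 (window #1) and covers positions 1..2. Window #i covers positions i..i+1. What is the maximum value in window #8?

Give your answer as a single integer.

step 1: append 17 -> window=[17] (not full yet)
step 2: append 84 -> window=[17, 84] -> max=84
step 3: append 71 -> window=[84, 71] -> max=84
step 4: append 35 -> window=[71, 35] -> max=71
step 5: append 63 -> window=[35, 63] -> max=63
step 6: append 19 -> window=[63, 19] -> max=63
step 7: append 5 -> window=[19, 5] -> max=19
step 8: append 46 -> window=[5, 46] -> max=46
step 9: append 4 -> window=[46, 4] -> max=46
Window #8 max = 46

Answer: 46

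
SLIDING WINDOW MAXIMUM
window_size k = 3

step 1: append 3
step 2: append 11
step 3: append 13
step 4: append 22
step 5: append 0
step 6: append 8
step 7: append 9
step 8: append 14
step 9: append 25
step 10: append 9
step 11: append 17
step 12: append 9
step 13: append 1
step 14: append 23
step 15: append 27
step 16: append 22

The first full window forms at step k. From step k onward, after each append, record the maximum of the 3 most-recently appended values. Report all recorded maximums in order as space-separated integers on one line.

step 1: append 3 -> window=[3] (not full yet)
step 2: append 11 -> window=[3, 11] (not full yet)
step 3: append 13 -> window=[3, 11, 13] -> max=13
step 4: append 22 -> window=[11, 13, 22] -> max=22
step 5: append 0 -> window=[13, 22, 0] -> max=22
step 6: append 8 -> window=[22, 0, 8] -> max=22
step 7: append 9 -> window=[0, 8, 9] -> max=9
step 8: append 14 -> window=[8, 9, 14] -> max=14
step 9: append 25 -> window=[9, 14, 25] -> max=25
step 10: append 9 -> window=[14, 25, 9] -> max=25
step 11: append 17 -> window=[25, 9, 17] -> max=25
step 12: append 9 -> window=[9, 17, 9] -> max=17
step 13: append 1 -> window=[17, 9, 1] -> max=17
step 14: append 23 -> window=[9, 1, 23] -> max=23
step 15: append 27 -> window=[1, 23, 27] -> max=27
step 16: append 22 -> window=[23, 27, 22] -> max=27

Answer: 13 22 22 22 9 14 25 25 25 17 17 23 27 27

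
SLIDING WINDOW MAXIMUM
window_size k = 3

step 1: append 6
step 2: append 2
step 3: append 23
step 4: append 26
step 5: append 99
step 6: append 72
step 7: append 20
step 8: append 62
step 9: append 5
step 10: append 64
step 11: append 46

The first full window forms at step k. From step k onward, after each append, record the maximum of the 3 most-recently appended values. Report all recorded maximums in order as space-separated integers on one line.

Answer: 23 26 99 99 99 72 62 64 64

Derivation:
step 1: append 6 -> window=[6] (not full yet)
step 2: append 2 -> window=[6, 2] (not full yet)
step 3: append 23 -> window=[6, 2, 23] -> max=23
step 4: append 26 -> window=[2, 23, 26] -> max=26
step 5: append 99 -> window=[23, 26, 99] -> max=99
step 6: append 72 -> window=[26, 99, 72] -> max=99
step 7: append 20 -> window=[99, 72, 20] -> max=99
step 8: append 62 -> window=[72, 20, 62] -> max=72
step 9: append 5 -> window=[20, 62, 5] -> max=62
step 10: append 64 -> window=[62, 5, 64] -> max=64
step 11: append 46 -> window=[5, 64, 46] -> max=64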